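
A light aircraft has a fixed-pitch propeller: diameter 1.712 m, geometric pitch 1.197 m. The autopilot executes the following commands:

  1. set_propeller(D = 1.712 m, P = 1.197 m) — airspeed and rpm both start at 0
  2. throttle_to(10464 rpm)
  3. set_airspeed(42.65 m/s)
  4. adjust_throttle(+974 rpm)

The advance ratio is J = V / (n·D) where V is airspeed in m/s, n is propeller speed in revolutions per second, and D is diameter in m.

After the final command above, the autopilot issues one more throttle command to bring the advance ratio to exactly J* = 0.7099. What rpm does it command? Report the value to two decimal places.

rpm = 2105.57

set_propeller: D = 1.712 m, P = 1.197 m (p = P/D = 0.699182); state ← (V=0, rpm=0)
throttle_to(10464): rpm ← 10464
set_airspeed(42.65): V ← 42.65 m/s
adjust_throttle(+974): rpm ← 10464 +974 = 11438
final state: V = 42.65 m/s, rpm = 11438 → n = rpm/60 = 190.633333 rev/s
target J* = 0.7099; solve J* = V/(n·D) for n: n = V/(J*·D) = 42.65/(0.7099 × 1.712) = 35.092806 rev/s
rpm = 60·n = 2105.568377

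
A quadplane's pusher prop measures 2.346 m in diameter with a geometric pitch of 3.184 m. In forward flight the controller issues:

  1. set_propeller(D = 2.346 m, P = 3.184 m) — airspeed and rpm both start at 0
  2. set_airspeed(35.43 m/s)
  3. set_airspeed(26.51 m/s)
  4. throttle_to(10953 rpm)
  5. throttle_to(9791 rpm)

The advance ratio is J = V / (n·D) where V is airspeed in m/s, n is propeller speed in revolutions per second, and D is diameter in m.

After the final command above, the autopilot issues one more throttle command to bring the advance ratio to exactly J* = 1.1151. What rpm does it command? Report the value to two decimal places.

set_propeller: D = 2.346 m, P = 3.184 m (p = P/D = 1.357204); state ← (V=0, rpm=0)
set_airspeed(35.43): V ← 35.43 m/s
set_airspeed(26.51): V ← 26.51 m/s
throttle_to(10953): rpm ← 10953
throttle_to(9791): rpm ← 9791
final state: V = 26.51 m/s, rpm = 9791 → n = rpm/60 = 163.183333 rev/s
target J* = 1.1151; solve J* = V/(n·D) for n: n = V/(J*·D) = 26.51/(1.1151 × 2.346) = 10.133697 rev/s
rpm = 60·n = 608.021805

rpm = 608.02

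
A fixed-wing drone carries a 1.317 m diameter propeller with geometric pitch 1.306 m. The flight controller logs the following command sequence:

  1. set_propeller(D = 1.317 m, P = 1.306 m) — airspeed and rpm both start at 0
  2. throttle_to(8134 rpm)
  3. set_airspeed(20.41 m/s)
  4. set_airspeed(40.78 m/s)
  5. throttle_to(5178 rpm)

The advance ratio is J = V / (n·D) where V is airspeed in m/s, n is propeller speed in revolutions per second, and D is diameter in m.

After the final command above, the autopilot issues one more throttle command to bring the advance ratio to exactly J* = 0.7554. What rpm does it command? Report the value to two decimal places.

set_propeller: D = 1.317 m, P = 1.306 m (p = P/D = 0.991648); state ← (V=0, rpm=0)
throttle_to(8134): rpm ← 8134
set_airspeed(20.41): V ← 20.41 m/s
set_airspeed(40.78): V ← 40.78 m/s
throttle_to(5178): rpm ← 5178
final state: V = 40.78 m/s, rpm = 5178 → n = rpm/60 = 86.300000 rev/s
target J* = 0.7554; solve J* = V/(n·D) for n: n = V/(J*·D) = 40.78/(0.7554 × 1.317) = 40.990618 rev/s
rpm = 60·n = 2459.437080

rpm = 2459.44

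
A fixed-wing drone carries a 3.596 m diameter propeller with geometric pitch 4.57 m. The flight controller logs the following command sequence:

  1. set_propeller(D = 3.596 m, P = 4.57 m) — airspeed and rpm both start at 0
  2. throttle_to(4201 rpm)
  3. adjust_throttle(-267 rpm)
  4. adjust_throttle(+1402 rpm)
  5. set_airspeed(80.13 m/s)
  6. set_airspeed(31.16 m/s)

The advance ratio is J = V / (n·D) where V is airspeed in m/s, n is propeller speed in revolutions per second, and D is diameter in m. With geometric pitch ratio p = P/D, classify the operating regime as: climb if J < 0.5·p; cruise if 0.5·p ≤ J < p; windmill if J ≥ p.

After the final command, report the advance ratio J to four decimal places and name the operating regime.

set_propeller: D = 3.596 m, P = 4.57 m (p = P/D = 1.270857); state ← (V=0, rpm=0)
throttle_to(4201): rpm ← 4201
adjust_throttle(-267): rpm ← 4201 -267 = 3934
adjust_throttle(+1402): rpm ← 3934 +1402 = 5336
set_airspeed(80.13): V ← 80.13 m/s
set_airspeed(31.16): V ← 31.16 m/s
final state: V = 31.16 m/s, rpm = 5336 → n = rpm/60 = 88.933333 rev/s
J = V / (n·D) = 31.16 / (88.933333 × 3.596) = 0.097435
regime bands: climb J<0.6354 | cruise [0.6354, 1.2709) | windmill J≥1.2709
J = 0.0974 → climb

J = 0.0974, regime = climb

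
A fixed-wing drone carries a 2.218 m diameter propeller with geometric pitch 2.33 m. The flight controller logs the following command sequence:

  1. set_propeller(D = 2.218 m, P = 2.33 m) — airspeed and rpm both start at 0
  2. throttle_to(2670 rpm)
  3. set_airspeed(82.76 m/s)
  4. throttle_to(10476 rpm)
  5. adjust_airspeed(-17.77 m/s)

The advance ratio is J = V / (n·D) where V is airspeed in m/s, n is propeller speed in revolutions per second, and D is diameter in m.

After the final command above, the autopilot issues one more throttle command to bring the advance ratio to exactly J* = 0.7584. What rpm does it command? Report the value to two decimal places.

rpm = 2318.13

set_propeller: D = 2.218 m, P = 2.33 m (p = P/D = 1.050496); state ← (V=0, rpm=0)
throttle_to(2670): rpm ← 2670
set_airspeed(82.76): V ← 82.76 m/s
throttle_to(10476): rpm ← 10476
adjust_airspeed(-17.77): V ← 82.76 -17.77 = 64.99 m/s
final state: V = 64.99 m/s, rpm = 10476 → n = rpm/60 = 174.600000 rev/s
target J* = 0.7584; solve J* = V/(n·D) for n: n = V/(J*·D) = 64.99/(0.7584 × 2.218) = 38.635512 rev/s
rpm = 60·n = 2318.130714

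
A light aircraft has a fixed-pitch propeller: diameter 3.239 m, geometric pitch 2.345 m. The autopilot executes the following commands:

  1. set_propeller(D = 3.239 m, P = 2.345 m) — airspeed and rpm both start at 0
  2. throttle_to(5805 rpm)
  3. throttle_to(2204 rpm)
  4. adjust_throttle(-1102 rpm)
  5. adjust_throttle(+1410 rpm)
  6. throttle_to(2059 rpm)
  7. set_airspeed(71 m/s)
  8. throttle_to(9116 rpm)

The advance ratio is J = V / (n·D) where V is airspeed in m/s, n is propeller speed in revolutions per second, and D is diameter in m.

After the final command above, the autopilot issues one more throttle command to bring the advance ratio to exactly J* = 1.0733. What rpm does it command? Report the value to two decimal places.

rpm = 1225.40

set_propeller: D = 3.239 m, P = 2.345 m (p = P/D = 0.723989); state ← (V=0, rpm=0)
throttle_to(5805): rpm ← 5805
throttle_to(2204): rpm ← 2204
adjust_throttle(-1102): rpm ← 2204 -1102 = 1102
adjust_throttle(+1410): rpm ← 1102 +1410 = 2512
throttle_to(2059): rpm ← 2059
set_airspeed(71): V ← 71 m/s
throttle_to(9116): rpm ← 9116
final state: V = 71 m/s, rpm = 9116 → n = rpm/60 = 151.933333 rev/s
target J* = 1.0733; solve J* = V/(n·D) for n: n = V/(J*·D) = 71/(1.0733 × 3.239) = 20.423317 rev/s
rpm = 60·n = 1225.399000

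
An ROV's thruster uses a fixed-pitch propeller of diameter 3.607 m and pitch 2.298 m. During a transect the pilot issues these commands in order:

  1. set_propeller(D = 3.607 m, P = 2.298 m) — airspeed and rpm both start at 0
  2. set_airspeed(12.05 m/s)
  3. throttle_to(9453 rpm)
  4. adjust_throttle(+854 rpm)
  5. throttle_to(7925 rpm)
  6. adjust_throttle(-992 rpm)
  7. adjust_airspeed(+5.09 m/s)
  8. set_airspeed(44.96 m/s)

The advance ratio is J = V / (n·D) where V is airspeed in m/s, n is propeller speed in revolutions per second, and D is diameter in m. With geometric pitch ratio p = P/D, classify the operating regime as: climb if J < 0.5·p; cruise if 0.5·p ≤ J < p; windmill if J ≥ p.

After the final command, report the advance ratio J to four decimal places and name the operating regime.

J = 0.1079, regime = climb

set_propeller: D = 3.607 m, P = 2.298 m (p = P/D = 0.637095); state ← (V=0, rpm=0)
set_airspeed(12.05): V ← 12.05 m/s
throttle_to(9453): rpm ← 9453
adjust_throttle(+854): rpm ← 9453 +854 = 10307
throttle_to(7925): rpm ← 7925
adjust_throttle(-992): rpm ← 7925 -992 = 6933
adjust_airspeed(+5.09): V ← 12.05 +5.09 = 17.14 m/s
set_airspeed(44.96): V ← 44.96 m/s
final state: V = 44.96 m/s, rpm = 6933 → n = rpm/60 = 115.550000 rev/s
J = V / (n·D) = 44.96 / (115.550000 × 3.607) = 0.107872
regime bands: climb J<0.3185 | cruise [0.3185, 0.6371) | windmill J≥0.6371
J = 0.1079 → climb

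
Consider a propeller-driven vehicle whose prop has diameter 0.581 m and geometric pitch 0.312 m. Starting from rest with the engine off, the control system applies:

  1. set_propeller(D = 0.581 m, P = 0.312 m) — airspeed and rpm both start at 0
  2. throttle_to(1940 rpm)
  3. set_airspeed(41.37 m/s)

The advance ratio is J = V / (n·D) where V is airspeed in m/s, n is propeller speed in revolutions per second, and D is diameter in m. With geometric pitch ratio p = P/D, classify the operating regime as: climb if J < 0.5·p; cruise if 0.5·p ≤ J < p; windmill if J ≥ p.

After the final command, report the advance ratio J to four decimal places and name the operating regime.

set_propeller: D = 0.581 m, P = 0.312 m (p = P/D = 0.537005); state ← (V=0, rpm=0)
throttle_to(1940): rpm ← 1940
set_airspeed(41.37): V ← 41.37 m/s
final state: V = 41.37 m/s, rpm = 1940 → n = rpm/60 = 32.333333 rev/s
J = V / (n·D) = 41.37 / (32.333333 × 0.581) = 2.202211
regime bands: climb J<0.2685 | cruise [0.2685, 0.5370) | windmill J≥0.5370
J = 2.2022 → windmill

J = 2.2022, regime = windmill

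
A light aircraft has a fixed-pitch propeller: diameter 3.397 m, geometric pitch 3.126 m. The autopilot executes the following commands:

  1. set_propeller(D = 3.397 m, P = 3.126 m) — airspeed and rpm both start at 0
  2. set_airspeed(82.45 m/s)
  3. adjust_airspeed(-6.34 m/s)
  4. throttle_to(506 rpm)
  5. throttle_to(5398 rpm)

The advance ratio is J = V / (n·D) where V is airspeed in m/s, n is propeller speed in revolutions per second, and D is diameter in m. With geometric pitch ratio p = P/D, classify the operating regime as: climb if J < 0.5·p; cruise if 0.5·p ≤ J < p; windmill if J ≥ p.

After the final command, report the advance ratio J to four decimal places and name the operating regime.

set_propeller: D = 3.397 m, P = 3.126 m (p = P/D = 0.920224); state ← (V=0, rpm=0)
set_airspeed(82.45): V ← 82.45 m/s
adjust_airspeed(-6.34): V ← 82.45 -6.34 = 76.11 m/s
throttle_to(506): rpm ← 506
throttle_to(5398): rpm ← 5398
final state: V = 76.11 m/s, rpm = 5398 → n = rpm/60 = 89.966667 rev/s
J = V / (n·D) = 76.11 / (89.966667 × 3.397) = 0.249037
regime bands: climb J<0.4601 | cruise [0.4601, 0.9202) | windmill J≥0.9202
J = 0.2490 → climb

J = 0.2490, regime = climb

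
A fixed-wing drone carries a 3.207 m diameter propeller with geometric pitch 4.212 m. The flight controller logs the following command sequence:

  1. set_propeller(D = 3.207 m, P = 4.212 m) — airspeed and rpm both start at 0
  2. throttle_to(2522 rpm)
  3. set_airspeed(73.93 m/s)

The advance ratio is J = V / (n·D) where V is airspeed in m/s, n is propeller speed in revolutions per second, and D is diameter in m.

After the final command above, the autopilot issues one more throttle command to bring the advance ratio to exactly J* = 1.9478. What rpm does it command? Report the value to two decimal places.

rpm = 710.11

set_propeller: D = 3.207 m, P = 4.212 m (p = P/D = 1.313377); state ← (V=0, rpm=0)
throttle_to(2522): rpm ← 2522
set_airspeed(73.93): V ← 73.93 m/s
final state: V = 73.93 m/s, rpm = 2522 → n = rpm/60 = 42.033333 rev/s
target J* = 1.9478; solve J* = V/(n·D) for n: n = V/(J*·D) = 73.93/(1.9478 × 3.207) = 11.835249 rev/s
rpm = 60·n = 710.114916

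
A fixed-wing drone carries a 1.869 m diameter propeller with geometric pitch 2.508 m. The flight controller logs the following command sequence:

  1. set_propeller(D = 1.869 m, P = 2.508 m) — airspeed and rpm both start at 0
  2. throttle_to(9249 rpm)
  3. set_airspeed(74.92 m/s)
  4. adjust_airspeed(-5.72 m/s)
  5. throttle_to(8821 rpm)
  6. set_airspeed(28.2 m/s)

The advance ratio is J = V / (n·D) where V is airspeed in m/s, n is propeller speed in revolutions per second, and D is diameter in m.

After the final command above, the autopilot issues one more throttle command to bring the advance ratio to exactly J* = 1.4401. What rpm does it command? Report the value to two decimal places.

rpm = 628.63

set_propeller: D = 1.869 m, P = 2.508 m (p = P/D = 1.341894); state ← (V=0, rpm=0)
throttle_to(9249): rpm ← 9249
set_airspeed(74.92): V ← 74.92 m/s
adjust_airspeed(-5.72): V ← 74.92 -5.72 = 69.2 m/s
throttle_to(8821): rpm ← 8821
set_airspeed(28.2): V ← 28.2 m/s
final state: V = 28.2 m/s, rpm = 8821 → n = rpm/60 = 147.016667 rev/s
target J* = 1.4401; solve J* = V/(n·D) for n: n = V/(J*·D) = 28.2/(1.4401 × 1.869) = 10.477246 rev/s
rpm = 60·n = 628.634782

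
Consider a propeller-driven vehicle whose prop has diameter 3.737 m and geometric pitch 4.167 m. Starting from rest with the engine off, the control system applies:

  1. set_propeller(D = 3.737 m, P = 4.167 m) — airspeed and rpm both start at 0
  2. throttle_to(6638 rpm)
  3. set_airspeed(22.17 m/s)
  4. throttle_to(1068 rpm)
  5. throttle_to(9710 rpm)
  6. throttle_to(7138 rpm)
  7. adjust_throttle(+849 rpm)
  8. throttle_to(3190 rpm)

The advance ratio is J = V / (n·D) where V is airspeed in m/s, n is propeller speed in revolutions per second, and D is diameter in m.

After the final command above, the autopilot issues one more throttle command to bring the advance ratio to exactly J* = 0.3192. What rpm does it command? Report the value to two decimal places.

rpm = 1115.14

set_propeller: D = 3.737 m, P = 4.167 m (p = P/D = 1.115066); state ← (V=0, rpm=0)
throttle_to(6638): rpm ← 6638
set_airspeed(22.17): V ← 22.17 m/s
throttle_to(1068): rpm ← 1068
throttle_to(9710): rpm ← 9710
throttle_to(7138): rpm ← 7138
adjust_throttle(+849): rpm ← 7138 +849 = 7987
throttle_to(3190): rpm ← 3190
final state: V = 22.17 m/s, rpm = 3190 → n = rpm/60 = 53.166667 rev/s
target J* = 0.3192; solve J* = V/(n·D) for n: n = V/(J*·D) = 22.17/(0.3192 × 3.737) = 18.585734 rev/s
rpm = 60·n = 1115.144028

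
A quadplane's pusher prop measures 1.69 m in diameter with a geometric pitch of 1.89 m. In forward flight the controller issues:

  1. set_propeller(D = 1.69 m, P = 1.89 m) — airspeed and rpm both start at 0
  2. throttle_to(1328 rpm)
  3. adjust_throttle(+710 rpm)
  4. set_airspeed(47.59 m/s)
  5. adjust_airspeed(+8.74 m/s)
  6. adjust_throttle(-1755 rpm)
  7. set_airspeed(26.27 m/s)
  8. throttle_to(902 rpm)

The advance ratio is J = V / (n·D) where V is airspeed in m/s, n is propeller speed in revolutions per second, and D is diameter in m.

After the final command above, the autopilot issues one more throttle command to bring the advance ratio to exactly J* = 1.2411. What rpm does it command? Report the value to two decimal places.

set_propeller: D = 1.69 m, P = 1.89 m (p = P/D = 1.118343); state ← (V=0, rpm=0)
throttle_to(1328): rpm ← 1328
adjust_throttle(+710): rpm ← 1328 +710 = 2038
set_airspeed(47.59): V ← 47.59 m/s
adjust_airspeed(+8.74): V ← 47.59 +8.74 = 56.33 m/s
adjust_throttle(-1755): rpm ← 2038 -1755 = 283
set_airspeed(26.27): V ← 26.27 m/s
throttle_to(902): rpm ← 902
final state: V = 26.27 m/s, rpm = 902 → n = rpm/60 = 15.033333 rev/s
target J* = 1.2411; solve J* = V/(n·D) for n: n = V/(J*·D) = 26.27/(1.2411 × 1.69) = 12.524679 rev/s
rpm = 60·n = 751.480720

rpm = 751.48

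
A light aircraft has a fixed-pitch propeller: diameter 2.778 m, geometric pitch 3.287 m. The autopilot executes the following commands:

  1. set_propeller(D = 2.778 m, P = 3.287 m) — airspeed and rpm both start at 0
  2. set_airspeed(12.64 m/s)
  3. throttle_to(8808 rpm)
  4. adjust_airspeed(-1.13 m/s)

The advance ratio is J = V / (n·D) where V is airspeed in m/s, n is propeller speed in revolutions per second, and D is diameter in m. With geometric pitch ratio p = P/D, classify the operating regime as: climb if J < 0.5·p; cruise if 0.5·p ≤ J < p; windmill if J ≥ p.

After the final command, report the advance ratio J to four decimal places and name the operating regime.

J = 0.0282, regime = climb

set_propeller: D = 2.778 m, P = 3.287 m (p = P/D = 1.183225); state ← (V=0, rpm=0)
set_airspeed(12.64): V ← 12.64 m/s
throttle_to(8808): rpm ← 8808
adjust_airspeed(-1.13): V ← 12.64 -1.13 = 11.51 m/s
final state: V = 11.51 m/s, rpm = 8808 → n = rpm/60 = 146.800000 rev/s
J = V / (n·D) = 11.51 / (146.800000 × 2.778) = 0.028224
regime bands: climb J<0.5916 | cruise [0.5916, 1.1832) | windmill J≥1.1832
J = 0.0282 → climb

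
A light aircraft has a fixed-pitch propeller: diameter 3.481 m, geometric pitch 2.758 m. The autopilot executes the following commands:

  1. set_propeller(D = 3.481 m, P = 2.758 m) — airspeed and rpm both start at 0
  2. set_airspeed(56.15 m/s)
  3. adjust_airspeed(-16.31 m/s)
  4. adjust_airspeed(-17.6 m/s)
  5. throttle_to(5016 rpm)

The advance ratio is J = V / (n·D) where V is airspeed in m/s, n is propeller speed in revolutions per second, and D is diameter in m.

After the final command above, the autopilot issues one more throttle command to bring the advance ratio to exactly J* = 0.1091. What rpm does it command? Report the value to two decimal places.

set_propeller: D = 3.481 m, P = 2.758 m (p = P/D = 0.792301); state ← (V=0, rpm=0)
set_airspeed(56.15): V ← 56.15 m/s
adjust_airspeed(-16.31): V ← 56.15 -16.31 = 39.84 m/s
adjust_airspeed(-17.6): V ← 39.84 -17.6 = 22.24 m/s
throttle_to(5016): rpm ← 5016
final state: V = 22.24 m/s, rpm = 5016 → n = rpm/60 = 83.600000 rev/s
target J* = 0.1091; solve J* = V/(n·D) for n: n = V/(J*·D) = 22.24/(0.1091 × 3.481) = 58.560666 rev/s
rpm = 60·n = 3513.639975

rpm = 3513.64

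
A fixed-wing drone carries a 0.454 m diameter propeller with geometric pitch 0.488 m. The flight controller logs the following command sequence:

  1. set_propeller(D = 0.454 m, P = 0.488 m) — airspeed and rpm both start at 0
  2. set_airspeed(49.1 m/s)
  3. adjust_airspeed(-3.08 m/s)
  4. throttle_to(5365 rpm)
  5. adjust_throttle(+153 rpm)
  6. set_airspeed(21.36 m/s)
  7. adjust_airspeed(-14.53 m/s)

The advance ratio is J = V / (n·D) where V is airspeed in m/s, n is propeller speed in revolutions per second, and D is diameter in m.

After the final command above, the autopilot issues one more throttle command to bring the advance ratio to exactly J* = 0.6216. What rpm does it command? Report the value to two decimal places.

rpm = 1452.13

set_propeller: D = 0.454 m, P = 0.488 m (p = P/D = 1.074890); state ← (V=0, rpm=0)
set_airspeed(49.1): V ← 49.1 m/s
adjust_airspeed(-3.08): V ← 49.1 -3.08 = 46.02 m/s
throttle_to(5365): rpm ← 5365
adjust_throttle(+153): rpm ← 5365 +153 = 5518
set_airspeed(21.36): V ← 21.36 m/s
adjust_airspeed(-14.53): V ← 21.36 -14.53 = 6.83 m/s
final state: V = 6.83 m/s, rpm = 5518 → n = rpm/60 = 91.966667 rev/s
target J* = 0.6216; solve J* = V/(n·D) for n: n = V/(J*·D) = 6.83/(0.6216 × 0.454) = 24.202144 rev/s
rpm = 60·n = 1452.128655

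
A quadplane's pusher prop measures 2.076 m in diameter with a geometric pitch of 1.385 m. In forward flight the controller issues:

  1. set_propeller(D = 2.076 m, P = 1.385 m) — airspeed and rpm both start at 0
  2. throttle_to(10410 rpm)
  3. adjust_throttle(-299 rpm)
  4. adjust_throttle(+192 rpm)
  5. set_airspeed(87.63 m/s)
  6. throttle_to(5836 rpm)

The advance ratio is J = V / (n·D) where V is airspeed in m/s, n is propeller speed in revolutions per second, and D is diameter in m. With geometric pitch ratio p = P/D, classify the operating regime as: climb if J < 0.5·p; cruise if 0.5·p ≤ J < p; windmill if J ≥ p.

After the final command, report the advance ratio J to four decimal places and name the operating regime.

set_propeller: D = 2.076 m, P = 1.385 m (p = P/D = 0.667148); state ← (V=0, rpm=0)
throttle_to(10410): rpm ← 10410
adjust_throttle(-299): rpm ← 10410 -299 = 10111
adjust_throttle(+192): rpm ← 10111 +192 = 10303
set_airspeed(87.63): V ← 87.63 m/s
throttle_to(5836): rpm ← 5836
final state: V = 87.63 m/s, rpm = 5836 → n = rpm/60 = 97.266667 rev/s
J = V / (n·D) = 87.63 / (97.266667 × 2.076) = 0.433972
regime bands: climb J<0.3336 | cruise [0.3336, 0.6671) | windmill J≥0.6671
J = 0.4340 → cruise

J = 0.4340, regime = cruise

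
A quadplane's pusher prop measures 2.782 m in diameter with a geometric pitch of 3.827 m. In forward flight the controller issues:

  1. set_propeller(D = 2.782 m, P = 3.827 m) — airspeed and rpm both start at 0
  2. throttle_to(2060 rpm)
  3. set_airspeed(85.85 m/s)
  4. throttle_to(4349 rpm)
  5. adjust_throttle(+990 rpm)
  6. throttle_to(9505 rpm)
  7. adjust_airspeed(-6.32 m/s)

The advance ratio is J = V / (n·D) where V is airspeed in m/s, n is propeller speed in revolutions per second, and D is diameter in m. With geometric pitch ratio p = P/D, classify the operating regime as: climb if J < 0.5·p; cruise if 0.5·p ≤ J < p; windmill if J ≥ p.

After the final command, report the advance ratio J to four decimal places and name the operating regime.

set_propeller: D = 2.782 m, P = 3.827 m (p = P/D = 1.375629); state ← (V=0, rpm=0)
throttle_to(2060): rpm ← 2060
set_airspeed(85.85): V ← 85.85 m/s
throttle_to(4349): rpm ← 4349
adjust_throttle(+990): rpm ← 4349 +990 = 5339
throttle_to(9505): rpm ← 9505
adjust_airspeed(-6.32): V ← 85.85 -6.32 = 79.53 m/s
final state: V = 79.53 m/s, rpm = 9505 → n = rpm/60 = 158.416667 rev/s
J = V / (n·D) = 79.53 / (158.416667 × 2.782) = 0.180457
regime bands: climb J<0.6878 | cruise [0.6878, 1.3756) | windmill J≥1.3756
J = 0.1805 → climb

J = 0.1805, regime = climb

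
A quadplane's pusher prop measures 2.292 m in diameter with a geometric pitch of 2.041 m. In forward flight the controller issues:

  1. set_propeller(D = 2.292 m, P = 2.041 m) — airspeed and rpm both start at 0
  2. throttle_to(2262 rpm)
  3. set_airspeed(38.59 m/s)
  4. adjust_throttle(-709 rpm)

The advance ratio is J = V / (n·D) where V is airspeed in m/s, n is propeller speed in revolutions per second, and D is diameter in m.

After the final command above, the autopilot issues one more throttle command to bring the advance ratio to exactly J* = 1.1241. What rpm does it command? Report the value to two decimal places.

set_propeller: D = 2.292 m, P = 2.041 m (p = P/D = 0.890489); state ← (V=0, rpm=0)
throttle_to(2262): rpm ← 2262
set_airspeed(38.59): V ← 38.59 m/s
adjust_throttle(-709): rpm ← 2262 -709 = 1553
final state: V = 38.59 m/s, rpm = 1553 → n = rpm/60 = 25.883333 rev/s
target J* = 1.1241; solve J* = V/(n·D) for n: n = V/(J*·D) = 38.59/(1.1241 × 2.292) = 14.978048 rev/s
rpm = 60·n = 898.682879

rpm = 898.68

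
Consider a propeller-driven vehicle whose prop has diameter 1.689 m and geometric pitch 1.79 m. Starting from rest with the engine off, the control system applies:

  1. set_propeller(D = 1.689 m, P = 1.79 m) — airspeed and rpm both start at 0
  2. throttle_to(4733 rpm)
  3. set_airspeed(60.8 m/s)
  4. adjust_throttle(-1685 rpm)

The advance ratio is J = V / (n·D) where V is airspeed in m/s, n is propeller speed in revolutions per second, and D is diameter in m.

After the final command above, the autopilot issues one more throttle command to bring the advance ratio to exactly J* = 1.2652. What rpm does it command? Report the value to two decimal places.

rpm = 1707.13

set_propeller: D = 1.689 m, P = 1.79 m (p = P/D = 1.059799); state ← (V=0, rpm=0)
throttle_to(4733): rpm ← 4733
set_airspeed(60.8): V ← 60.8 m/s
adjust_throttle(-1685): rpm ← 4733 -1685 = 3048
final state: V = 60.8 m/s, rpm = 3048 → n = rpm/60 = 50.800000 rev/s
target J* = 1.2652; solve J* = V/(n·D) for n: n = V/(J*·D) = 60.8/(1.2652 × 1.689) = 28.452128 rev/s
rpm = 60·n = 1707.127651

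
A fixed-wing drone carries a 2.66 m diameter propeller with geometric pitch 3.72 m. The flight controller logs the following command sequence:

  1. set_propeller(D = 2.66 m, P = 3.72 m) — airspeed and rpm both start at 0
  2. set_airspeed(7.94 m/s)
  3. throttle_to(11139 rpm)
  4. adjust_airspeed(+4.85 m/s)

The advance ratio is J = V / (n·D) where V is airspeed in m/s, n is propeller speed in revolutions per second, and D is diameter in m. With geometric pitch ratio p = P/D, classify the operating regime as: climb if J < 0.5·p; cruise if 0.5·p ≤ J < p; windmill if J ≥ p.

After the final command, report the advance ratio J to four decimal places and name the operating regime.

set_propeller: D = 2.66 m, P = 3.72 m (p = P/D = 1.398496); state ← (V=0, rpm=0)
set_airspeed(7.94): V ← 7.94 m/s
throttle_to(11139): rpm ← 11139
adjust_airspeed(+4.85): V ← 7.94 +4.85 = 12.79 m/s
final state: V = 12.79 m/s, rpm = 11139 → n = rpm/60 = 185.650000 rev/s
J = V / (n·D) = 12.79 / (185.650000 × 2.66) = 0.025900
regime bands: climb J<0.6992 | cruise [0.6992, 1.3985) | windmill J≥1.3985
J = 0.0259 → climb

J = 0.0259, regime = climb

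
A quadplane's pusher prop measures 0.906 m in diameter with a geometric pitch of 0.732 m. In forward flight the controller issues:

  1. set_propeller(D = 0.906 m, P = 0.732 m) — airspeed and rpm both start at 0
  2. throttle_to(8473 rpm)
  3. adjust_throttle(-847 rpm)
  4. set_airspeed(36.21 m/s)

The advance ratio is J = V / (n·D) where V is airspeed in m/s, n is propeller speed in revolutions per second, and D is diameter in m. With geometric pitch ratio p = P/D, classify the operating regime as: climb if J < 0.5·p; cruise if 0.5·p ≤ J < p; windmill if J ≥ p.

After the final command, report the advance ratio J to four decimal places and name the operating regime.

set_propeller: D = 0.906 m, P = 0.732 m (p = P/D = 0.807947); state ← (V=0, rpm=0)
throttle_to(8473): rpm ← 8473
adjust_throttle(-847): rpm ← 8473 -847 = 7626
set_airspeed(36.21): V ← 36.21 m/s
final state: V = 36.21 m/s, rpm = 7626 → n = rpm/60 = 127.100000 rev/s
J = V / (n·D) = 36.21 / (127.100000 × 0.906) = 0.314452
regime bands: climb J<0.4040 | cruise [0.4040, 0.8079) | windmill J≥0.8079
J = 0.3145 → climb

J = 0.3145, regime = climb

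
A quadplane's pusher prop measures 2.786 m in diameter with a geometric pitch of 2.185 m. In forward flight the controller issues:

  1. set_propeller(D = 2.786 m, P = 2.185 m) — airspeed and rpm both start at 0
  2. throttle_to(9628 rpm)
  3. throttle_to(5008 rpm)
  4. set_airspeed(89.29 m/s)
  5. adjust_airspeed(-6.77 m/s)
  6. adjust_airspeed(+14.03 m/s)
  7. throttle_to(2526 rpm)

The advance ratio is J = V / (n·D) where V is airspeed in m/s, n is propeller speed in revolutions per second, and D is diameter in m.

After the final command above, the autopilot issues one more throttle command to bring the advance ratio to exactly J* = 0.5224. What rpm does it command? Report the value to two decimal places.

rpm = 3980.33

set_propeller: D = 2.786 m, P = 2.185 m (p = P/D = 0.784279); state ← (V=0, rpm=0)
throttle_to(9628): rpm ← 9628
throttle_to(5008): rpm ← 5008
set_airspeed(89.29): V ← 89.29 m/s
adjust_airspeed(-6.77): V ← 89.29 -6.77 = 82.52 m/s
adjust_airspeed(+14.03): V ← 82.52 +14.03 = 96.55 m/s
throttle_to(2526): rpm ← 2526
final state: V = 96.55 m/s, rpm = 2526 → n = rpm/60 = 42.100000 rev/s
target J* = 0.5224; solve J* = V/(n·D) for n: n = V/(J*·D) = 96.55/(0.5224 × 2.786) = 66.338859 rev/s
rpm = 60·n = 3980.331542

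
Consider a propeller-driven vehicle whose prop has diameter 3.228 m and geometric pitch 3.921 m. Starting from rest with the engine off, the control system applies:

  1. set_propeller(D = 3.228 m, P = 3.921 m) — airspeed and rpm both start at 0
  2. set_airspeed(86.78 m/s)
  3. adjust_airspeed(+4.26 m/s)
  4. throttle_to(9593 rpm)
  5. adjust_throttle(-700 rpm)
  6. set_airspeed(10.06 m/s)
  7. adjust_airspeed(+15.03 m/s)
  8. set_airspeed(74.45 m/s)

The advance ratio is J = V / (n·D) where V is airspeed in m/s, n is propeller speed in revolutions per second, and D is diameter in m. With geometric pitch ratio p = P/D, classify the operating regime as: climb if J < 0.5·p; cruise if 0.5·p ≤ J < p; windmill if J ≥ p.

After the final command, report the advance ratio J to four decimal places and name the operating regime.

J = 0.1556, regime = climb

set_propeller: D = 3.228 m, P = 3.921 m (p = P/D = 1.214684); state ← (V=0, rpm=0)
set_airspeed(86.78): V ← 86.78 m/s
adjust_airspeed(+4.26): V ← 86.78 +4.26 = 91.04 m/s
throttle_to(9593): rpm ← 9593
adjust_throttle(-700): rpm ← 9593 -700 = 8893
set_airspeed(10.06): V ← 10.06 m/s
adjust_airspeed(+15.03): V ← 10.06 +15.03 = 25.09 m/s
set_airspeed(74.45): V ← 74.45 m/s
final state: V = 74.45 m/s, rpm = 8893 → n = rpm/60 = 148.216667 rev/s
J = V / (n·D) = 74.45 / (148.216667 × 3.228) = 0.155609
regime bands: climb J<0.6073 | cruise [0.6073, 1.2147) | windmill J≥1.2147
J = 0.1556 → climb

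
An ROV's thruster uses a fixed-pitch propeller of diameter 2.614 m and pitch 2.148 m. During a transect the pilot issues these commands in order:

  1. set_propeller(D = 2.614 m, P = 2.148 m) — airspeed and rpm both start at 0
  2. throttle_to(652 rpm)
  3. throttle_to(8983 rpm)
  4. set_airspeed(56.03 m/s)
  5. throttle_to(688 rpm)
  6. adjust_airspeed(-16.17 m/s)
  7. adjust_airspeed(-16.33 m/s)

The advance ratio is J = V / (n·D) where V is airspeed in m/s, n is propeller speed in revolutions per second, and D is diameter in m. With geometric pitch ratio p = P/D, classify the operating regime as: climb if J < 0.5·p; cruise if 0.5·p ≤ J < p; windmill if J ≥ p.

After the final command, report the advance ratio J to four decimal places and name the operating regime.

set_propeller: D = 2.614 m, P = 2.148 m (p = P/D = 0.821729); state ← (V=0, rpm=0)
throttle_to(652): rpm ← 652
throttle_to(8983): rpm ← 8983
set_airspeed(56.03): V ← 56.03 m/s
throttle_to(688): rpm ← 688
adjust_airspeed(-16.17): V ← 56.03 -16.17 = 39.86 m/s
adjust_airspeed(-16.33): V ← 39.86 -16.33 = 23.53 m/s
final state: V = 23.53 m/s, rpm = 688 → n = rpm/60 = 11.466667 rev/s
J = V / (n·D) = 23.53 / (11.466667 × 2.614) = 0.785017
regime bands: climb J<0.4109 | cruise [0.4109, 0.8217) | windmill J≥0.8217
J = 0.7850 → cruise

J = 0.7850, regime = cruise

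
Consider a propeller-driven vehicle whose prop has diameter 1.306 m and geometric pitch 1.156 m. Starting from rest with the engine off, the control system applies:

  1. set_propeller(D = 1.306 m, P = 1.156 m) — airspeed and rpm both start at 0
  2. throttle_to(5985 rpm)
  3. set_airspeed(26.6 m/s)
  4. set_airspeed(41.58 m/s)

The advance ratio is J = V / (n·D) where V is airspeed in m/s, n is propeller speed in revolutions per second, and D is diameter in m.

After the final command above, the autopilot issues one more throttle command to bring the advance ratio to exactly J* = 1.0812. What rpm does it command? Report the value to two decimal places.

rpm = 1766.80

set_propeller: D = 1.306 m, P = 1.156 m (p = P/D = 0.885145); state ← (V=0, rpm=0)
throttle_to(5985): rpm ← 5985
set_airspeed(26.6): V ← 26.6 m/s
set_airspeed(41.58): V ← 41.58 m/s
final state: V = 41.58 m/s, rpm = 5985 → n = rpm/60 = 99.750000 rev/s
target J* = 1.0812; solve J* = V/(n·D) for n: n = V/(J*·D) = 41.58/(1.0812 × 1.306) = 29.446608 rev/s
rpm = 60·n = 1766.796464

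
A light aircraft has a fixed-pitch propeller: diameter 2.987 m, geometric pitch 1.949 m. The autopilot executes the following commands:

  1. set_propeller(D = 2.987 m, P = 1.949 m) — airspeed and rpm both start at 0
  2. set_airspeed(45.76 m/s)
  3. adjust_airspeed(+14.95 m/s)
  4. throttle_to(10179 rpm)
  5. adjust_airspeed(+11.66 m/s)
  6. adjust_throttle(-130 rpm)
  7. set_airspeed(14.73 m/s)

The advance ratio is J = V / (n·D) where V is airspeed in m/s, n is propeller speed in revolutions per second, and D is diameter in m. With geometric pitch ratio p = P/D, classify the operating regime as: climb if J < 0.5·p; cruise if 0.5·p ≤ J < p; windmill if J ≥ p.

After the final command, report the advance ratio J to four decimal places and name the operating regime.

J = 0.0294, regime = climb

set_propeller: D = 2.987 m, P = 1.949 m (p = P/D = 0.652494); state ← (V=0, rpm=0)
set_airspeed(45.76): V ← 45.76 m/s
adjust_airspeed(+14.95): V ← 45.76 +14.95 = 60.71 m/s
throttle_to(10179): rpm ← 10179
adjust_airspeed(+11.66): V ← 60.71 +11.66 = 72.37 m/s
adjust_throttle(-130): rpm ← 10179 -130 = 10049
set_airspeed(14.73): V ← 14.73 m/s
final state: V = 14.73 m/s, rpm = 10049 → n = rpm/60 = 167.483333 rev/s
J = V / (n·D) = 14.73 / (167.483333 × 2.987) = 0.029444
regime bands: climb J<0.3262 | cruise [0.3262, 0.6525) | windmill J≥0.6525
J = 0.0294 → climb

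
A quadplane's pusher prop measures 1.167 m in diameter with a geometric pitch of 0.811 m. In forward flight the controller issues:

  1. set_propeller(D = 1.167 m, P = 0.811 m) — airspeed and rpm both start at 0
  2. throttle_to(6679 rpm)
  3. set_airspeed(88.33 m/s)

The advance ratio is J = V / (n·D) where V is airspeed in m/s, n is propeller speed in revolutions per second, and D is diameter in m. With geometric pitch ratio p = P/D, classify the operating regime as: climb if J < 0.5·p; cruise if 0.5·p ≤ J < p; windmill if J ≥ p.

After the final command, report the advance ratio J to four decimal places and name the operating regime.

set_propeller: D = 1.167 m, P = 0.811 m (p = P/D = 0.694944); state ← (V=0, rpm=0)
throttle_to(6679): rpm ← 6679
set_airspeed(88.33): V ← 88.33 m/s
final state: V = 88.33 m/s, rpm = 6679 → n = rpm/60 = 111.316667 rev/s
J = V / (n·D) = 88.33 / (111.316667 × 1.167) = 0.679950
regime bands: climb J<0.3475 | cruise [0.3475, 0.6949) | windmill J≥0.6949
J = 0.6800 → cruise

J = 0.6800, regime = cruise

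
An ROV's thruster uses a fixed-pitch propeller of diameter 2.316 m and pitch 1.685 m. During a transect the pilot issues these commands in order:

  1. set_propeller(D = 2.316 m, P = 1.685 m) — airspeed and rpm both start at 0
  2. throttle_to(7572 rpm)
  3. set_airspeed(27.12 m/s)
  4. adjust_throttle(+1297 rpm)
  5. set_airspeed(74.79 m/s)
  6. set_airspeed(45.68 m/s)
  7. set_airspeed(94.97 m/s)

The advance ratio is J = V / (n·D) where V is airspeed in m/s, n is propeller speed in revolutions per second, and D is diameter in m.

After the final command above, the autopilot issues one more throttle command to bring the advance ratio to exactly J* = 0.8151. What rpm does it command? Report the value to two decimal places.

rpm = 3018.48

set_propeller: D = 2.316 m, P = 1.685 m (p = P/D = 0.727547); state ← (V=0, rpm=0)
throttle_to(7572): rpm ← 7572
set_airspeed(27.12): V ← 27.12 m/s
adjust_throttle(+1297): rpm ← 7572 +1297 = 8869
set_airspeed(74.79): V ← 74.79 m/s
set_airspeed(45.68): V ← 45.68 m/s
set_airspeed(94.97): V ← 94.97 m/s
final state: V = 94.97 m/s, rpm = 8869 → n = rpm/60 = 147.816667 rev/s
target J* = 0.8151; solve J* = V/(n·D) for n: n = V/(J*·D) = 94.97/(0.8151 × 2.316) = 50.307993 rev/s
rpm = 60·n = 3018.479566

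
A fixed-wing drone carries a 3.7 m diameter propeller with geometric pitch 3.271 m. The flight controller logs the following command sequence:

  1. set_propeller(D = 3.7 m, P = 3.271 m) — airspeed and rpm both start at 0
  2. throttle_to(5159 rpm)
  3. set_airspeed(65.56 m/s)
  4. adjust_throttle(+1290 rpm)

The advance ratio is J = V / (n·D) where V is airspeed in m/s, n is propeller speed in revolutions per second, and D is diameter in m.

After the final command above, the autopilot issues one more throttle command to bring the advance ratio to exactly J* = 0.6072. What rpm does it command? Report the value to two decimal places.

rpm = 1750.88

set_propeller: D = 3.7 m, P = 3.271 m (p = P/D = 0.884054); state ← (V=0, rpm=0)
throttle_to(5159): rpm ← 5159
set_airspeed(65.56): V ← 65.56 m/s
adjust_throttle(+1290): rpm ← 5159 +1290 = 6449
final state: V = 65.56 m/s, rpm = 6449 → n = rpm/60 = 107.483333 rev/s
target J* = 0.6072; solve J* = V/(n·D) for n: n = V/(J*·D) = 65.56/(0.6072 × 3.7) = 29.181355 rev/s
rpm = 60·n = 1750.881316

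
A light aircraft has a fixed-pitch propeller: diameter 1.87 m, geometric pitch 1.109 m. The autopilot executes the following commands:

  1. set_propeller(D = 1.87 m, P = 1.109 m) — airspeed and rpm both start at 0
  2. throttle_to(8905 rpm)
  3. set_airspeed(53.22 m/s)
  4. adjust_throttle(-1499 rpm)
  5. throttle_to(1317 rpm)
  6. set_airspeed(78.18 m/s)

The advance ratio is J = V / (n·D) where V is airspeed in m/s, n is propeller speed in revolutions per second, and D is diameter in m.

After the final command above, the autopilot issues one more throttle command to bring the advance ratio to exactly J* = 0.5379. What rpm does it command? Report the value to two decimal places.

rpm = 4663.41

set_propeller: D = 1.87 m, P = 1.109 m (p = P/D = 0.593048); state ← (V=0, rpm=0)
throttle_to(8905): rpm ← 8905
set_airspeed(53.22): V ← 53.22 m/s
adjust_throttle(-1499): rpm ← 8905 -1499 = 7406
throttle_to(1317): rpm ← 1317
set_airspeed(78.18): V ← 78.18 m/s
final state: V = 78.18 m/s, rpm = 1317 → n = rpm/60 = 21.950000 rev/s
target J* = 0.5379; solve J* = V/(n·D) for n: n = V/(J*·D) = 78.18/(0.5379 × 1.87) = 77.723530 rev/s
rpm = 60·n = 4663.411783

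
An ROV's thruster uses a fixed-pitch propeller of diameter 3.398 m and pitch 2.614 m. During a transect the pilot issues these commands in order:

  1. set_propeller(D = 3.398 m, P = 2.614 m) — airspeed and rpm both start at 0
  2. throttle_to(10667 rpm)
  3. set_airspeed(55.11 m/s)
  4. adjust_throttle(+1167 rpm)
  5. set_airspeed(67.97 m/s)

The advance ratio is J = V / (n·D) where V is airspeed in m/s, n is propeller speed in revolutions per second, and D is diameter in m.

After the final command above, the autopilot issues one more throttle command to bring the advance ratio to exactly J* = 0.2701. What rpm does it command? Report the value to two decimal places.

set_propeller: D = 3.398 m, P = 2.614 m (p = P/D = 0.769276); state ← (V=0, rpm=0)
throttle_to(10667): rpm ← 10667
set_airspeed(55.11): V ← 55.11 m/s
adjust_throttle(+1167): rpm ← 10667 +1167 = 11834
set_airspeed(67.97): V ← 67.97 m/s
final state: V = 67.97 m/s, rpm = 11834 → n = rpm/60 = 197.233333 rev/s
target J* = 0.2701; solve J* = V/(n·D) for n: n = V/(J*·D) = 67.97/(0.2701 × 3.398) = 74.057545 rev/s
rpm = 60·n = 4443.452701

rpm = 4443.45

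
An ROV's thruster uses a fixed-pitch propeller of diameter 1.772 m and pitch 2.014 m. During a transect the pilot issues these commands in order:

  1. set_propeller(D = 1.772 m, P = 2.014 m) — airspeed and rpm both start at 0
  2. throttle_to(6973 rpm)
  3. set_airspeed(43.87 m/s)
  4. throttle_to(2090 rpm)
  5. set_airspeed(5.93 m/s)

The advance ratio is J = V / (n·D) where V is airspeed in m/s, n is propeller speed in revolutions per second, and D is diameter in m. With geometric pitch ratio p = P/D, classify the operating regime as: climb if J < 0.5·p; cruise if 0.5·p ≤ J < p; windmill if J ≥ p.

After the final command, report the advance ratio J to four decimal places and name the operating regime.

J = 0.0961, regime = climb

set_propeller: D = 1.772 m, P = 2.014 m (p = P/D = 1.136569); state ← (V=0, rpm=0)
throttle_to(6973): rpm ← 6973
set_airspeed(43.87): V ← 43.87 m/s
throttle_to(2090): rpm ← 2090
set_airspeed(5.93): V ← 5.93 m/s
final state: V = 5.93 m/s, rpm = 2090 → n = rpm/60 = 34.833333 rev/s
J = V / (n·D) = 5.93 / (34.833333 × 1.772) = 0.096072
regime bands: climb J<0.5683 | cruise [0.5683, 1.1366) | windmill J≥1.1366
J = 0.0961 → climb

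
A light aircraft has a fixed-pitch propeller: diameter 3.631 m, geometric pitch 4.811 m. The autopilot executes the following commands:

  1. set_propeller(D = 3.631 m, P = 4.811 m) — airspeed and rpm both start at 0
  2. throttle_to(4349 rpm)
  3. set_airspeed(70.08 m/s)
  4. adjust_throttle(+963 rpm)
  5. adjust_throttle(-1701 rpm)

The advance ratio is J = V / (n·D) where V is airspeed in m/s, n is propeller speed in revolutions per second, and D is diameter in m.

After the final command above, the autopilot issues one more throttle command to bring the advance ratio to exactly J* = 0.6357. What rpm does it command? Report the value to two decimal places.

rpm = 1821.66

set_propeller: D = 3.631 m, P = 4.811 m (p = P/D = 1.324979); state ← (V=0, rpm=0)
throttle_to(4349): rpm ← 4349
set_airspeed(70.08): V ← 70.08 m/s
adjust_throttle(+963): rpm ← 4349 +963 = 5312
adjust_throttle(-1701): rpm ← 5312 -1701 = 3611
final state: V = 70.08 m/s, rpm = 3611 → n = rpm/60 = 60.183333 rev/s
target J* = 0.6357; solve J* = V/(n·D) for n: n = V/(J*·D) = 70.08/(0.6357 × 3.631) = 30.360969 rev/s
rpm = 60·n = 1821.658159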